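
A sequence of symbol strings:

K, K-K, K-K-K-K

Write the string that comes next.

K-K-K-K-K-K-K-K

s(k+1) = s(k)·-·s(k) — each term doubles the last with '-' between the halves.
So the next term is two copies of K-K-K-K with '-' between the halves.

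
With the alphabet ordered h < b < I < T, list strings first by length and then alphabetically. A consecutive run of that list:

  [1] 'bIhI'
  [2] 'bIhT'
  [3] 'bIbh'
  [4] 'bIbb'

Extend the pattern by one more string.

bIbI

Find the rightmost character of bIbb below T, bump it to the next letter, and reset everything to its right to h.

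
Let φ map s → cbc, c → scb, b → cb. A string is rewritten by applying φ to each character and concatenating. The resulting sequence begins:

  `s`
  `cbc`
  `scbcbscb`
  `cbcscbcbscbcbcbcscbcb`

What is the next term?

Rewriting the 21 symbols of cbcscbcbscbcbcbcscbcb one by one yields scb cb scb cbc scb cb scb cb cbc scb cb scb cb scb cb scb cbc scb cb scb cb; concatenated:

scbcbscbcbcscbcbscbcbcbcscbcbscbcbscbcbscbcbcscbcbscbcb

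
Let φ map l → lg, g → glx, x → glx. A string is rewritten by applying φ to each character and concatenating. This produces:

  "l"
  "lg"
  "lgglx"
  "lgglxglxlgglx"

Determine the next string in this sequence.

lgglxglxlgglxglxlgglxlgglxglxlgglx

φ(lgglxglxlgglx) expands symbol-by-symbol to lg glx glx lg glx glx lg glx lg glx glx lg glx; joining the 13 pieces gives the next term.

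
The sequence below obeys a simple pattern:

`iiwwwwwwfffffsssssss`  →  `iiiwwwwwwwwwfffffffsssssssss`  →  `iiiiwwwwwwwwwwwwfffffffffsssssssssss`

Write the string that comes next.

iiiiiwwwwwwwwwwwwwwwfffffffffffsssssssssssss

The n-th term is n i's then 3n w's then 2n+1 f's then 2n+3 s's, where the shown terms are n = 2, 3, 4.
For the next term, n = 5, so the run lengths are 5, 15, 11, 13.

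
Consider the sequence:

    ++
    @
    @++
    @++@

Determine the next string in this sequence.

This is a Fibonacci-style word recurrence s(k) = s(k−1)·s(k−2): e.g. @·++ = @++.
Continuing: @++@ · @++ gives term 5.

@++@@++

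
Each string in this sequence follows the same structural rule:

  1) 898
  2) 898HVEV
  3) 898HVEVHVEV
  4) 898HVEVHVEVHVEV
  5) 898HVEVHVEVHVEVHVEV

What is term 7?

898HVEVHVEVHVEVHVEVHVEVHVEV

Each term is the previous one with HVEV appended.
From 898HVEVHVEVHVEVHVEV, 2 further steps: 898HVEVHVEVHVEVHVEV → 898HVEVHVEVHVEVHVEVHVEV → (answer).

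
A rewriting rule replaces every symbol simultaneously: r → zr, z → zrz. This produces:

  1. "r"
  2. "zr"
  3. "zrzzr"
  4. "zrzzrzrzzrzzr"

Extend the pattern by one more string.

zrzzrzrzzrzzrzrzzrzrzzrzzrzrzzrzzr

φ(zrzzrzrzzrzzr) expands symbol-by-symbol to zrz zr zrz zrz zr zrz zr zrz zrz zr zrz zrz zr; joining the 13 pieces gives the next term.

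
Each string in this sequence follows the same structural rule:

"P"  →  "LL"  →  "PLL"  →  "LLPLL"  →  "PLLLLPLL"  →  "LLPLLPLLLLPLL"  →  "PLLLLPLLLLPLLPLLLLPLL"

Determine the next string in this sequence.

LLPLLPLLLLPLLPLLLLPLLLLPLLPLLLLPLL

From term 3 onward, concatenate the second-to-last term with the last: P·LL = PLL, LL·PLL = LLPLL, …
The next term joins LLPLLPLLLLPLL and PLLLLPLLLLPLLPLLLLPLL.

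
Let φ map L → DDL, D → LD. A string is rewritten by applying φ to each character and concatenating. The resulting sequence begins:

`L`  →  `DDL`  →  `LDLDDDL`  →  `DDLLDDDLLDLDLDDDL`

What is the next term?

Replace each of the 17 characters of DDLLDDDLLDLDLDDDL in place — LD LD DDL DDL LD LD LD DDL DDL LD DDL LD DDL LD LD LD DDL — and concatenate.

LDLDDDLDDLLDLDLDDDLDDLLDDDLLDDDLLDLDLDDDL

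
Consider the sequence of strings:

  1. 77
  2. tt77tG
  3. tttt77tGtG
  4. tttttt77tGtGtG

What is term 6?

Each term wraps the previous one in tt on the left and tG on the right.
From tttttt77tGtGtG, 2 further steps: tttttt77tGtGtG → tttttttt77tGtGtGtG → (answer).

tttttttttt77tGtGtGtGtG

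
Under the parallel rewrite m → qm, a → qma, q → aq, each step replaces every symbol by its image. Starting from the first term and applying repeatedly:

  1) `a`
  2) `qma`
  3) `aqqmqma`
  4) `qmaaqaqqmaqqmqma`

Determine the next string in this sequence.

Rewriting the 16 symbols of qmaaqaqqmaqqmqma one by one yields aq qm qma qma aq qma aq aq qm qma aq aq qm aq qm qma; concatenated:

aqqmqmaqmaaqqmaaqaqqmqmaaqaqqmaqqmqma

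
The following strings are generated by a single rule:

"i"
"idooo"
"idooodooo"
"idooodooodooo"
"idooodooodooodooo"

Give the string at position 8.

Every step adds dooo to the end: s(k+1) = s(k)·dooo.
From idooodooodooodooo, 3 further steps: idooodooodooodooo → idooodooodooodooodooo → idooodooodooodooodooodooo → (answer).

idooodooodooodooodooodooodooo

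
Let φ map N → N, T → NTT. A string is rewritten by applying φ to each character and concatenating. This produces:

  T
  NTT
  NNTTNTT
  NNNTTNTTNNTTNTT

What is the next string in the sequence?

NNNNTTNTTNNTTNTTNNNTTNTTNNTTNTT

φ(NNNTTNTTNNTTNTT) expands symbol-by-symbol to N N N NTT NTT N NTT NTT N N NTT NTT N NTT NTT; joining the 15 pieces gives the next term.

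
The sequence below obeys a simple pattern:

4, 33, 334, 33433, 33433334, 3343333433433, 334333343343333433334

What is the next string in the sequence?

From term 3 onward, concatenate the last term with the second-to-last: 33·4 = 334, 334·33 = 33433, …
So term 8 is 334333343343333433334·3343333433433.

3343333433433334333343343333433433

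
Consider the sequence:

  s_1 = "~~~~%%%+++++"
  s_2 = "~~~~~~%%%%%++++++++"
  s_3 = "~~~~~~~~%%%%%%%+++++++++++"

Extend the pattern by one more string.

The n-th term is 2n ~'s then 2n-1 %'s then 3n-1 +'s, where the shown terms are n = 2, 3, 4.
At n = 5 the blocks have lengths 10, 9, 14.

~~~~~~~~~~%%%%%%%%%++++++++++++++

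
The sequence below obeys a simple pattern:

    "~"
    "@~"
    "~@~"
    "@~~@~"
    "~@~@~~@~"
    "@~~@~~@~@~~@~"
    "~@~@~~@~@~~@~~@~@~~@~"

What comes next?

@~~@~~@~@~~@~~@~@~~@~@~~@~~@~@~~@~

From term 3 onward, concatenate the second-to-last term with the last: ~·@~ = ~@~, @~·~@~ = @~~@~, …
So term 8 is @~~@~~@~@~~@~·~@~@~~@~@~~@~~@~@~~@~.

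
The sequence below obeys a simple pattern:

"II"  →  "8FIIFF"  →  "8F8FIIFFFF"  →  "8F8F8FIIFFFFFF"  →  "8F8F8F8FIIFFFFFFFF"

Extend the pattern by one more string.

Every step adds 8F to the front and FF to the end of the previous string.
Applying this once more to 8F8F8F8FIIFFFFFFFF:

8F8F8F8F8FIIFFFFFFFFFF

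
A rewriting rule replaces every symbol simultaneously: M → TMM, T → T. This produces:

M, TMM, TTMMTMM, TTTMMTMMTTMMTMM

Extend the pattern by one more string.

TTTTMMTMMTTMMTMMTTTMMTMMTTMMTMM

φ(TTTMMTMMTTMMTMM) expands symbol-by-symbol to T T T TMM TMM T TMM TMM T T TMM TMM T TMM TMM; joining the 15 pieces gives the next term.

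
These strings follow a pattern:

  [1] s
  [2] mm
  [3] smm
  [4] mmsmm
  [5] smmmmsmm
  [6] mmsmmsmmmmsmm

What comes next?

From term 3 onward, concatenate the second-to-last term with the last: s·mm = smm, mm·smm = mmsmm, …
So term 7 is smmmmsmm·mmsmmsmmmmsmm.

smmmmsmmmmsmmsmmmmsmm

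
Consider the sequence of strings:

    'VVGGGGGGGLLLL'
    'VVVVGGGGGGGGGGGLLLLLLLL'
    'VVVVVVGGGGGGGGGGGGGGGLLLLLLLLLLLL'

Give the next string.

Reading off run lengths: V runs 2, 4, 6; G runs 7, 11, 15; L runs 4, 8, 12 — each is linear in n (n = 1, 2, …).
For the next term, n = 4, so the run lengths are 8, 19, 16.

VVVVVVVVGGGGGGGGGGGGGGGGGGGLLLLLLLLLLLLLLLL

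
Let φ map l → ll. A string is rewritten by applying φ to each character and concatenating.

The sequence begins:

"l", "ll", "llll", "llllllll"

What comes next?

llllllllllllllll

Rewriting each symbol of llllllll: l→ll, l→ll, l→ll, l→ll, l→ll, l→ll, l→ll, l→ll, which concatenates to ll ll ll ll ll ll ll ll.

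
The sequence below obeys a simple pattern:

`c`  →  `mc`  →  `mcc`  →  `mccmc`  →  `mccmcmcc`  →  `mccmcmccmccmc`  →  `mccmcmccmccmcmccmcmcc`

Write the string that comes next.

mccmcmccmccmcmccmcmccmccmcmccmccmc

From term 3 onward, concatenate the last term with the second-to-last: mc·c = mcc, mcc·mc = mccmc, …
Continuing: mccmcmccmccmcmccmcmcc · mccmcmccmccmc gives term 8.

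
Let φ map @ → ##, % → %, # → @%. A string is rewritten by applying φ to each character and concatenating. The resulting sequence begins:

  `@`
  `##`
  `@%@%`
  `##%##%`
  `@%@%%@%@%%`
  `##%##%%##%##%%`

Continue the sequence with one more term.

Replace each of the 14 characters of ##%##%%##%##%% in place — @% @% % @% @% % % @% @% % @% @% % % — and concatenate.

@%@%%@%@%%%@%@%%@%@%%%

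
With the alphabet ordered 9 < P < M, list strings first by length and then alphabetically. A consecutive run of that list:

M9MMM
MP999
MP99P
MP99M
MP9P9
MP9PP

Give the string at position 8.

MP9M9

Stepping forward 2 times from MP9PP: MP9PP → MP9PM, then the target.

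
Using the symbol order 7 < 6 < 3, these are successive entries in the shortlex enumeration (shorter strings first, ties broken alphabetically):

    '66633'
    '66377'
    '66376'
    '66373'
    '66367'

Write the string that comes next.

Find the rightmost character of 66367 below 3, bump it to the next letter, and reset everything to its right to 7.

66366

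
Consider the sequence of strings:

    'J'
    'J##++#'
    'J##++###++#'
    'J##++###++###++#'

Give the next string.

J##++###++###++###++#

Each term is the previous one with ##++# appended.
So the next term is J##++###++###++#·##++#.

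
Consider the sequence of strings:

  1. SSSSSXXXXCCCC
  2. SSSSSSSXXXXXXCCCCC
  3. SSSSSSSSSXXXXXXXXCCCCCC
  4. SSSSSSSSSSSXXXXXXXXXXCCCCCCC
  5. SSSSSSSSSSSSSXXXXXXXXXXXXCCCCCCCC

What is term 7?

Term n consists of 2n+3 S's, followed by 2n+2 X's, followed by n+3 C's (n = 1, 2, …).
For term 7, n = 7, so the run lengths are 17, 16, 10.

SSSSSSSSSSSSSSSSSXXXXXXXXXXXXXXXXCCCCCCCCCC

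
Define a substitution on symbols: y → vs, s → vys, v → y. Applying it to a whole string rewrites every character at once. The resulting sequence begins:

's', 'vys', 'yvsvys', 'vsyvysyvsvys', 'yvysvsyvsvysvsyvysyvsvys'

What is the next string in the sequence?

Rewriting the 24 symbols of yvysvsyvsvysvsyvysyvsvys one by one yields vs y vs vys y vys vs y vys y vs vys y vys vs y vs vys vs y vys y vs vys; concatenated:

vsyvsvysyvysvsyvysyvsvysyvysvsyvsvysvsyvysyvsvys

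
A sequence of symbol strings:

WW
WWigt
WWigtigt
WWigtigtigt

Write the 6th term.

WWigtigtigtigtigt

The strings grow by a fixed suffix igt each time.
From WWigtigtigt, 2 further steps: WWigtigtigt → WWigtigtigtigt → (answer).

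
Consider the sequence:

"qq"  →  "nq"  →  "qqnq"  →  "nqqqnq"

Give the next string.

qqnqnqqqnq

Each term (from the third on) is the two preceding terms concatenated in order: term 3 = qq·nq = qqnq.
So term 5 is qqnq·nqqqnq.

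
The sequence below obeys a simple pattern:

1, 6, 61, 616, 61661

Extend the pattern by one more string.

From term 3 onward, concatenate the last term with the second-to-last: 6·1 = 61, 61·6 = 616, …
So term 6 is 61661·616.

61661616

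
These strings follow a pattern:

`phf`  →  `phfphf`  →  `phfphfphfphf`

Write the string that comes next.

Every step duplicates the string.
So the next term is two copies of phfphfphfphf.

phfphfphfphfphfphfphfphf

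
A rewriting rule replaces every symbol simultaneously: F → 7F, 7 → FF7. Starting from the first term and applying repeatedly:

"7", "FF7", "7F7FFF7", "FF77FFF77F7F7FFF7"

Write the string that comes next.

7F7FFF7FF77F7F7FFF7FF77FFF77FFF77F7F7FFF7

Replace each of the 17 characters of FF77FFF77F7F7FFF7 in place — 7F 7F FF7 FF7 7F 7F 7F FF7 FF7 7F FF7 7F FF7 7F 7F 7F FF7 — and concatenate.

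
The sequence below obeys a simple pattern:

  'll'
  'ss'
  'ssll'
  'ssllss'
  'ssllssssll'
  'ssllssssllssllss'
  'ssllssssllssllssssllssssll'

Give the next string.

ssllssssllssllssssllssssllssllssssllssllss

Each term (from the third on) is the previous term followed by the one before it: term 3 = ss·ll = ssll.
The next term joins ssllssssllssllssssllssssll and ssllssssllssllss.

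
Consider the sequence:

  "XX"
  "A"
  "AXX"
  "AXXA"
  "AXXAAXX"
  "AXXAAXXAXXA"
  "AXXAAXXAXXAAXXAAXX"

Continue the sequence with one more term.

From term 3 onward, concatenate the last term with the second-to-last: A·XX = AXX, AXX·A = AXXA, …
So term 8 is AXXAAXXAXXAAXXAAXX·AXXAAXXAXXA.

AXXAAXXAXXAAXXAAXXAXXAAXXAXXA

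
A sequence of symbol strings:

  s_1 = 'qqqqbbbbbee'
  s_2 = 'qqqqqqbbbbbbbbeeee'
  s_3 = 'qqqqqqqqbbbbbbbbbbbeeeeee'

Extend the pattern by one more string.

qqqqqqqqqqbbbbbbbbbbbbbbeeeeeeee

Term n consists of 2n+2 q's, followed by 3n+2 b's, followed by 2n e's (n = 1, 2, …).
For the next term, n = 4, so the run lengths are 10, 14, 8.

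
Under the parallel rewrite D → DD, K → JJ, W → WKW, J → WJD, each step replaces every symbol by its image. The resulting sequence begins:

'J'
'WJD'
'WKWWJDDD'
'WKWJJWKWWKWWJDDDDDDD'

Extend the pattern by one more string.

WKWJJWKWWJDWJDWKWJJWKWWKWJJWKWWKWWJDDDDDDDDDDDDDDD

φ(WKWJJWKWWKWWJDDDDDDD) expands symbol-by-symbol to WKW JJ WKW WJD WJD WKW JJ WKW WKW JJ WKW WKW WJD DD DD DD DD DD DD DD; joining the 20 pieces gives the next term.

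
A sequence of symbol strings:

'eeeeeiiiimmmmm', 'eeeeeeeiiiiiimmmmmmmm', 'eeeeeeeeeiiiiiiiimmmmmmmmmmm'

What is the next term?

eeeeeeeeeeeiiiiiiiiiimmmmmmmmmmmmmm

The n-th term is 2n+1 e's then 2n i's then 3n-1 m's, where the shown terms are n = 2, 3, 4.
For the next term, n = 5, so the run lengths are 11, 10, 14.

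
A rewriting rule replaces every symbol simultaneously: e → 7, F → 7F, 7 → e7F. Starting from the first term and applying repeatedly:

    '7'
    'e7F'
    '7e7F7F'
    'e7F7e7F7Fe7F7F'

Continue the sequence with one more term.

Replace each of the 14 characters of e7F7e7F7Fe7F7F in place — 7 e7F 7F e7F 7 e7F 7F e7F 7F 7 e7F 7F e7F 7F — and concatenate.

7e7F7Fe7F7e7F7Fe7F7F7e7F7Fe7F7F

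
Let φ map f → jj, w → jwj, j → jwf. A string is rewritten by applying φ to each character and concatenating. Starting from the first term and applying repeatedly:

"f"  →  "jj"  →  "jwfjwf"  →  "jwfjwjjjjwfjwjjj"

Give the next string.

jwfjwjjjjwfjwjjwfjwfjwfjwfjwjjjjwfjwjjwfjwfjwf

Applying the rule to each of the 16 symbols of jwfjwjjjjwfjwjjj gives the pieces jwf jwj jj jwf jwj jwf jwf jwf jwf jwj jj jwf jwj jwf jwf jwf, which concatenate to the answer.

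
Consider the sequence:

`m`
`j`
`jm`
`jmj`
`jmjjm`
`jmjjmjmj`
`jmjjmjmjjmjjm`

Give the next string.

From term 3 onward, concatenate the last term with the second-to-last: j·m = jm, jm·j = jmj, …
So term 8 is jmjjmjmjjmjjm·jmjjmjmj.

jmjjmjmjjmjjmjmjjmjmj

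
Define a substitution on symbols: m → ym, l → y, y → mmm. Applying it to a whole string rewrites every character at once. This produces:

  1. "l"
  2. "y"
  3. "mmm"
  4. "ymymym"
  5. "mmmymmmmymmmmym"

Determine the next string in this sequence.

ymymymmmmymymymymmmmymymymymmmmym

Replace each of the 15 characters of mmmymmmmymmmmym in place — ym ym ym mmm ym ym ym ym mmm ym ym ym ym mmm ym — and concatenate.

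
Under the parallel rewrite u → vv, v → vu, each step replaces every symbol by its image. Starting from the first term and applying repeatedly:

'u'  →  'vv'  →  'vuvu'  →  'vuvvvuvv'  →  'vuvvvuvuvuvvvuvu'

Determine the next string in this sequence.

φ(vuvvvuvuvuvvvuvu) expands symbol-by-symbol to vu vv vu vu vu vv vu vv vu vv vu vu vu vv vu vv; joining the 16 pieces gives the next term.

vuvvvuvuvuvvvuvvvuvvvuvuvuvvvuvv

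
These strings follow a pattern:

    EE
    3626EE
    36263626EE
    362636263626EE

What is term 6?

Each term is the previous one with 3626 prepended.
From 362636263626EE, 2 further steps: 362636263626EE → 3626362636263626EE → (answer).

36263626362636263626EE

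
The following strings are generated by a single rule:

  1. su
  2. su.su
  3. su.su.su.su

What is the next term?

Every step duplicates the string with '.' between the halves.
So the next term is two copies of su.su.su.su with '.' between the halves.

su.su.su.su.su.su.su.su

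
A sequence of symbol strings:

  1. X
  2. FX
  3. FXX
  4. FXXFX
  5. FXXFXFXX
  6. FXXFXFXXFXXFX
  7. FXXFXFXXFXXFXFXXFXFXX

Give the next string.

FXXFXFXXFXXFXFXXFXFXXFXXFXFXXFXXFX

Each term (from the third on) is the previous term followed by the one before it: term 3 = FX·X = FXX.
Continuing: FXXFXFXXFXXFXFXXFXFXX · FXXFXFXXFXXFX gives term 8.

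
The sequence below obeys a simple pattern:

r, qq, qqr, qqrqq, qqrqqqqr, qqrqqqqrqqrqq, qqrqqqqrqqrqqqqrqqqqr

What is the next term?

qqrqqqqrqqrqqqqrqqqqrqqrqqqqrqqrqq

Each term (from the third on) is the previous term followed by the one before it: term 3 = qq·r = qqr.
Continuing: qqrqqqqrqqrqqqqrqqqqr · qqrqqqqrqqrqq gives term 8.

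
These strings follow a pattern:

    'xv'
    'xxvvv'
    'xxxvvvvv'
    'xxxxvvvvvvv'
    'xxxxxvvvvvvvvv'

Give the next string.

xxxxxxvvvvvvvvvvv

Term n consists of n x's, followed by 2n-1 v's (n = 1, 2, …).
For the next term, n = 6, so the run lengths are 6, 11.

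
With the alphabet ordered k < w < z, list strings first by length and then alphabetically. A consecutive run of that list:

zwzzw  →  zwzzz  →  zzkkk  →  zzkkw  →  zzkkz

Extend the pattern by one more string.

zzkwk

Find the rightmost character of zzkkz below z, bump it to the next letter, and reset everything to its right to k.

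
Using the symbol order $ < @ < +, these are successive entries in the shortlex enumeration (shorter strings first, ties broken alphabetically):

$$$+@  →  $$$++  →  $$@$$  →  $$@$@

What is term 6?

$$@@$

Stepping forward 2 times from $$@$@: $$@$@ → $$@$+, then the target.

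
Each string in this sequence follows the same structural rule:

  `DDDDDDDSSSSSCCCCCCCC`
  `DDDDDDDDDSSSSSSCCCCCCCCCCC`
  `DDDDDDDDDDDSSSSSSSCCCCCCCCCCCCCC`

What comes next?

DDDDDDDDDDDDDSSSSSSSSCCCCCCCCCCCCCCCCC

The n-th term is 2n+1 D's then n+2 S's then 3n-1 C's, where the shown terms are n = 3, 4, 5.
At n = 6 the blocks have lengths 13, 8, 17.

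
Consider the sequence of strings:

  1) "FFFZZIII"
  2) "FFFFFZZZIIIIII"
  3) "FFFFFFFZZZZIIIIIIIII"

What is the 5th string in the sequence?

Term n consists of 2n+1 F's, followed by n+1 Z's, followed by 3n I's (n = 1, 2, …).
For term 5, n = 5, so the run lengths are 11, 6, 15.

FFFFFFFFFFFZZZZZZIIIIIIIIIIIIIII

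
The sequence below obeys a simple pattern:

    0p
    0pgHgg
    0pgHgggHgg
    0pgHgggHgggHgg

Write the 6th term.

Each term is the previous one with gHgg appended.
From 0pgHgggHgggHgg, 2 further steps: 0pgHgggHgggHgg → 0pgHgggHgggHgggHgg → (answer).

0pgHgggHgggHgggHgggHgg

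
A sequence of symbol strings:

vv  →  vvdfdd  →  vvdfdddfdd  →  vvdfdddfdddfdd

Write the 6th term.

vvdfdddfdddfdddfdddfdd

Each term is the previous one with dfdd appended.
From vvdfdddfdddfdd, 2 further steps: vvdfdddfdddfdd → vvdfdddfdddfdddfdd → (answer).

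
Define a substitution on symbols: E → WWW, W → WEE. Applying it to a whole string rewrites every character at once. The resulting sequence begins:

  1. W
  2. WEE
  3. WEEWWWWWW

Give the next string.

WEEWWWWWWWEEWEEWEEWEEWEEWEE

Expanding WEEWWWWWW: W→WEE, E→WWW, E→WWW, W→WEE, W→WEE, W→WEE, W→WEE, W→WEE, W→WEE. Concatenated: WEE WWW WWW WEE WEE WEE WEE WEE WEE.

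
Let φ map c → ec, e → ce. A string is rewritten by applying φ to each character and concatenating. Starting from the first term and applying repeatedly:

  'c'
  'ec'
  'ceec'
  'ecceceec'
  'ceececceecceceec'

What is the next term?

ecceceecceececceceececceecceceec

Applying the rule to each of the 16 symbols of ceececceecceceec gives the pieces ec ce ce ec ce ec ec ce ce ec ec ce ec ce ce ec, which concatenate to the answer.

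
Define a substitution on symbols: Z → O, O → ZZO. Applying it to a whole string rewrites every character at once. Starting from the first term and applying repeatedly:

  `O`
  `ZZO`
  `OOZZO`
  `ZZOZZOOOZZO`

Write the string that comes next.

Apply φ to ZZOZZOOOZZO symbol by symbol: Z→O, Z→O, O→ZZO, Z→O, Z→O, O→ZZO, O→ZZO, O→ZZO, Z→O, Z→O, O→ZZO; joined: O O ZZO O O ZZO ZZO ZZO O O ZZO.

OOZZOOOZZOZZOZZOOOZZO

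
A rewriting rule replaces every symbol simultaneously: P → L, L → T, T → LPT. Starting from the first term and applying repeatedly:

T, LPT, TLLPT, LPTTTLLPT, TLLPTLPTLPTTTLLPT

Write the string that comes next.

Rewriting the 17 symbols of TLLPTLPTLPTTTLLPT one by one yields LPT T T L LPT T L LPT T L LPT LPT LPT T T L LPT; concatenated:

LPTTTLLPTTLLPTTLLPTLPTLPTTTLLPT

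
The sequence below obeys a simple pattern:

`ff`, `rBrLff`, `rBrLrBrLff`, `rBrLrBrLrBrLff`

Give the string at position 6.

The strings grow by a fixed prefix rBrL each time.
From rBrLrBrLrBrLff, 2 further steps: rBrLrBrLrBrLff → rBrLrBrLrBrLrBrLff → (answer).

rBrLrBrLrBrLrBrLrBrLff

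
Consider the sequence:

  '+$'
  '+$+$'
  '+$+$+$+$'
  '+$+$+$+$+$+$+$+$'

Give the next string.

+$+$+$+$+$+$+$+$+$+$+$+$+$+$+$+$

Each string is two copies of the previous one concatenated.
One more doubling of +$+$+$+$+$+$+$+$ gives the answer.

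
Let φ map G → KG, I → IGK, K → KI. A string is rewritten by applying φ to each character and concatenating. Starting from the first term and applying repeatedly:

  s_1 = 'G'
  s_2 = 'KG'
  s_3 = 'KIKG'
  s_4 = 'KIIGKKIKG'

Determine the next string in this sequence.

Expanding KIIGKKIKG: K→KI, I→IGK, I→IGK, G→KG, K→KI, K→KI, I→IGK, K→KI, G→KG. Concatenated: KI IGK IGK KG KI KI IGK KI KG.

KIIGKIGKKGKIKIIGKKIKG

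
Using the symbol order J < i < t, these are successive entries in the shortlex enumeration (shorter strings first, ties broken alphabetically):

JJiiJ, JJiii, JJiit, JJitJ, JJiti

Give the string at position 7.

JJtJJ

Continuing the enumeration 2 steps past JJiti: JJiti → JJitt → (answer).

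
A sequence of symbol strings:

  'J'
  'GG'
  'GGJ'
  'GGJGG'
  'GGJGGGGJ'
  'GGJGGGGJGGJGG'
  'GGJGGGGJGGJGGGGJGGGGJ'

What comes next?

From term 3 onward, concatenate the last term with the second-to-last: GG·J = GGJ, GGJ·GG = GGJGG, …
The next term joins GGJGGGGJGGJGGGGJGGGGJ and GGJGGGGJGGJGG.

GGJGGGGJGGJGGGGJGGGGJGGJGGGGJGGJGG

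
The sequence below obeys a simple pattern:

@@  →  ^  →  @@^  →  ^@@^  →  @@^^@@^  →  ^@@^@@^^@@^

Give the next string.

@@^^@@^^@@^@@^^@@^

This is a Fibonacci-style word recurrence s(k) = s(k−2)·s(k−1): e.g. @@·^ = @@^.
So term 7 is @@^^@@^·^@@^@@^^@@^.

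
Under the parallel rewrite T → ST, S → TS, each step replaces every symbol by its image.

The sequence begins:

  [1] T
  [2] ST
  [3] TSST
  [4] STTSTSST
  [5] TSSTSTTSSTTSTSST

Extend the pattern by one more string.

Rewriting the 16 symbols of TSSTSTTSSTTSTSST one by one yields ST TS TS ST TS ST ST TS TS ST ST TS ST TS TS ST; concatenated:

STTSTSSTTSSTSTTSTSSTSTTSSTTSTSST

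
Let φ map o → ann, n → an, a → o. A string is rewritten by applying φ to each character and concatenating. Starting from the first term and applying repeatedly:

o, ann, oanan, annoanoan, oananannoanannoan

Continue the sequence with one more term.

Rewriting the 17 symbols of oananannoanannoan one by one yields ann o an o an o an an ann o an o an an ann o an; concatenated:

annoanoanoananannoanoananannoan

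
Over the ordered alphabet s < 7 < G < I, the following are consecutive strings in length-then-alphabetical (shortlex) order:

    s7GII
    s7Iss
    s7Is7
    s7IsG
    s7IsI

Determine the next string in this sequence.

Treat s7IsI as a base-4 numeral over the given alphabet and add one, carrying through any trailing I's.

s7I7s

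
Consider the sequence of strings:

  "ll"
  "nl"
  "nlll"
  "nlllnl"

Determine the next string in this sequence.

nlllnlnlll

Each term (from the third on) is the previous term followed by the one before it: term 3 = nl·ll = nlll.
So term 5 is nlllnl·nlll.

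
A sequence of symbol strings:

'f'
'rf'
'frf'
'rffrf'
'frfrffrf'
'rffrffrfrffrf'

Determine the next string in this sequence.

frfrffrfrffrffrfrffrf

Each term (from the third on) is the two preceding terms concatenated in order: term 3 = f·rf = frf.
So term 7 is frfrffrf·rffrffrfrffrf.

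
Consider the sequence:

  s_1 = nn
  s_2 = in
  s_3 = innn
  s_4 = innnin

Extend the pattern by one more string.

innnininnn

From term 3 onward, concatenate the last term with the second-to-last: in·nn = innn, innn·in = innnin, …
So term 5 is innnin·innn.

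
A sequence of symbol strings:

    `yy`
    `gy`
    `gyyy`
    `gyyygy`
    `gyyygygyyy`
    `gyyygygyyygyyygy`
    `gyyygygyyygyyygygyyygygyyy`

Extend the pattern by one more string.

This is a Fibonacci-style word recurrence s(k) = s(k−1)·s(k−2): e.g. gy·yy = gyyy.
Continuing: gyyygygyyygyyygygyyygygyyy · gyyygygyyygyyygy gives term 8.

gyyygygyyygyyygygyyygygyyygyyygygyyygyyygy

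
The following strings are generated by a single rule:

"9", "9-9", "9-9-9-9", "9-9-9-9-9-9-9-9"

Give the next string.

s(k+1) = s(k)·-·s(k) — each term doubles the last with '-' between the halves.
Doubling 9-9-9-9-9-9-9-9 with '-' between the halves:

9-9-9-9-9-9-9-9-9-9-9-9-9-9-9-9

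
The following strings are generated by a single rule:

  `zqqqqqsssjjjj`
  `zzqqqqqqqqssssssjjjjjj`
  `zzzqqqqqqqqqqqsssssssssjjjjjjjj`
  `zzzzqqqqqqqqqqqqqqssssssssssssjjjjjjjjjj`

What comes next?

zzzzzqqqqqqqqqqqqqqqqqsssssssssssssssjjjjjjjjjjjj

Reading off run lengths: z runs 1, 2, 3, 4; q runs 5, 8, 11, 14; s runs 3, 6, 9, 12; j runs 4, 6, 8, 10 — each is linear in n (n = 1, 2, …).
Setting n = 5 gives 5, 17, 15, 12 characters in each block.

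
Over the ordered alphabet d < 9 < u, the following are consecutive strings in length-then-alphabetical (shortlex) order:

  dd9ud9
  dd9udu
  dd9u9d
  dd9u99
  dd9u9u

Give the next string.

Treat dd9u9u as a base-3 numeral over the given alphabet and add one, carrying through any trailing u's.

dd9uud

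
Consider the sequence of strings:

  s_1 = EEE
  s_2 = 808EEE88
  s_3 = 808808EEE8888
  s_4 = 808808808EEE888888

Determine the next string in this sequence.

s(k+1) = 808·s(k)·88, so each term gains 808 as a prefix and 88 as a suffix.
Applying this once more to 808808808EEE888888:

808808808808EEE88888888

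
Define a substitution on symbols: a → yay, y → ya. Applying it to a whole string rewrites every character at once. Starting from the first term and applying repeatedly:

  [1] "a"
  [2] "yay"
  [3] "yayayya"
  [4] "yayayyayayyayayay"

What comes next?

yayayyayayyayayayyayayyayayayyayayyayayya

Applying the rule to each of the 17 symbols of yayayyayayyayayay gives the pieces ya yay ya yay ya ya yay ya yay ya ya yay ya yay ya yay ya, which concatenate to the answer.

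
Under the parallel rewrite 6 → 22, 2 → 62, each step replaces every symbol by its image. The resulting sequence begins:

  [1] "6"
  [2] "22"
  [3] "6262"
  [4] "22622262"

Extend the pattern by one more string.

Apply φ to 22622262 symbol by symbol: 2→62, 2→62, 6→22, 2→62, 2→62, 2→62, 6→22, 2→62; joined: 62 62 22 62 62 62 22 62.

6262226262622262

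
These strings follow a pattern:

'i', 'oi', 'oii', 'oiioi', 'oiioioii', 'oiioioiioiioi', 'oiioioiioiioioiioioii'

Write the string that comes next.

This is a Fibonacci-style word recurrence s(k) = s(k−1)·s(k−2): e.g. oi·i = oii.
So term 8 is oiioioiioiioioiioioii·oiioioiioiioi.

oiioioiioiioioiioioiioiioioiioiioi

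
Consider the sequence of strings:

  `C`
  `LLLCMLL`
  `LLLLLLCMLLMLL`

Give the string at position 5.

LLLLLLLLLLLLCMLLMLLMLLMLL

s(k+1) = LLL·s(k)·MLL, so each term gains LLL as a prefix and MLL as a suffix.
From LLLLLLCMLLMLL, 2 further steps: LLLLLLCMLLMLL → LLLLLLLLLCMLLMLLMLL → (answer).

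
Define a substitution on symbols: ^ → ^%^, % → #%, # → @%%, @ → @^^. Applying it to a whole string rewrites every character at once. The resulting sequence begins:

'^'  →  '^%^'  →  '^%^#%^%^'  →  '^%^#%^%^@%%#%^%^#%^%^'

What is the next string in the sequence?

^%^#%^%^@%%#%^%^#%^%^@^^#%#%@%%#%^%^#%^%^@%%#%^%^#%^%^

Applying the rule to each of the 21 symbols of ^%^#%^%^@%%#%^%^#%^%^ gives the pieces ^%^ #% ^%^ @%% #% ^%^ #% ^%^ @^^ #% #% @%% #% ^%^ #% ^%^ @%% #% ^%^ #% ^%^, which concatenate to the answer.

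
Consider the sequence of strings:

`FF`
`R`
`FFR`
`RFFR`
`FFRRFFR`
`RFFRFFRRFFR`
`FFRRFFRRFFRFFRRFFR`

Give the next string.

From term 3 onward, concatenate the second-to-last term with the last: FF·R = FFR, R·FFR = RFFR, …
The next term joins RFFRFFRRFFR and FFRRFFRRFFRFFRRFFR.

RFFRFFRRFFRFFRRFFRRFFRFFRRFFR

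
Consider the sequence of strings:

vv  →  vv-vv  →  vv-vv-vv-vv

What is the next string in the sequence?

Every step duplicates the string with '-' between the halves.
One more doubling of vv-vv-vv-vv gives the answer.

vv-vv-vv-vv-vv-vv-vv-vv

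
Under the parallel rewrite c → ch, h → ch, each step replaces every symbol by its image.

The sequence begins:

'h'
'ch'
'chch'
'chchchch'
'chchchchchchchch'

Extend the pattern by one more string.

φ(chchchchchchchch) expands symbol-by-symbol to ch ch ch ch ch ch ch ch ch ch ch ch ch ch ch ch; joining the 16 pieces gives the next term.

chchchchchchchchchchchchchchchch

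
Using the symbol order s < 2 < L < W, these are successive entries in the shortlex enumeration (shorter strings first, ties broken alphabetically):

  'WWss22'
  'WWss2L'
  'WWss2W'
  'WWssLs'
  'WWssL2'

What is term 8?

WWssWs

Stepping forward 3 times from WWssL2: WWssL2 → WWssLL → WWssLW, then the target.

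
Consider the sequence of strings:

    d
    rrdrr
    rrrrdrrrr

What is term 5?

Each term wraps the previous one in rr on the left and rr on the right.
From rrrrdrrrr, 2 further steps: rrrrdrrrr → rrrrrrdrrrrrr → (answer).

rrrrrrrrdrrrrrrrr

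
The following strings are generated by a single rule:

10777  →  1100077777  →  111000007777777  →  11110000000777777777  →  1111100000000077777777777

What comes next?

Term n consists of n 1's, followed by 2n-1 0's, followed by 2n+1 7's (n = 1, 2, …).
At n = 6 the blocks have lengths 6, 11, 13.

111111000000000007777777777777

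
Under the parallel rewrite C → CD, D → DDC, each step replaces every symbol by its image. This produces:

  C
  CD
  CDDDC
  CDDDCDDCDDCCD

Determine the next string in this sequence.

Applying the rule to each of the 13 symbols of CDDDCDDCDDCCD gives the pieces CD DDC DDC DDC CD DDC DDC CD DDC DDC CD CD DDC, which concatenate to the answer.

CDDDCDDCDDCCDDDCDDCCDDDCDDCCDCDDDC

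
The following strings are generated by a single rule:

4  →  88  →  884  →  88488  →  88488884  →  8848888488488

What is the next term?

This is a Fibonacci-style word recurrence s(k) = s(k−1)·s(k−2): e.g. 88·4 = 884.
Continuing: 8848888488488 · 88488884 gives term 7.

884888848848888488884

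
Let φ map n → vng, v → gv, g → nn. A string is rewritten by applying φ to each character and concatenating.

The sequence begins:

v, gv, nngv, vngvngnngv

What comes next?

Rewriting each symbol of vngvngnngv: v→gv, n→vng, g→nn, v→gv, n→vng, g→nn, n→vng, n→vng, g→nn, v→gv, which concatenates to gv vng nn gv vng nn vng vng nn gv.

gvvngnngvvngnnvngvngnngv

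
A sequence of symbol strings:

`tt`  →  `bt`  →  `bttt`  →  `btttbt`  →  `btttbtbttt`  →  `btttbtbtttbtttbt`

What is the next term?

btttbtbtttbtttbtbtttbtbttt

This is a Fibonacci-style word recurrence s(k) = s(k−1)·s(k−2): e.g. bt·tt = bttt.
Continuing: btttbtbtttbtttbt · btttbtbttt gives term 7.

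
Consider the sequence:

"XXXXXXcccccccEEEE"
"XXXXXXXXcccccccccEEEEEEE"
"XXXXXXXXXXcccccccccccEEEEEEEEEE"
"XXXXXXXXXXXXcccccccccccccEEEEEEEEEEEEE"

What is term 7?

Term n consists of 2n+2 X's, followed by 2n+3 c's, followed by 3n-2 E's, where the shown terms are n = 2, 3, 4, 5.
Setting n = 8 gives 18, 19, 22 characters in each block.

XXXXXXXXXXXXXXXXXXcccccccccccccccccccEEEEEEEEEEEEEEEEEEEEEE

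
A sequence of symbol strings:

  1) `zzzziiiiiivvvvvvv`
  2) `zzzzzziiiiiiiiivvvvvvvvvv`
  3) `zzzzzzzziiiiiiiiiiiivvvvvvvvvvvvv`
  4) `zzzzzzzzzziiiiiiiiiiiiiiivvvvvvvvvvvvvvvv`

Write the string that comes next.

zzzzzzzzzzzziiiiiiiiiiiiiiiiiivvvvvvvvvvvvvvvvvvv

The n-th term is 2n z's then 3n i's then 3n+1 v's, where the shown terms are n = 2, 3, 4, 5.
Setting n = 6 gives 12, 18, 19 characters in each block.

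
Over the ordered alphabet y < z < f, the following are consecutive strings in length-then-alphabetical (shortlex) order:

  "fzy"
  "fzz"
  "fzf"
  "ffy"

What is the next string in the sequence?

Find the rightmost character of ffy below f, bump it to the next letter, and reset everything to its right to y.

ffz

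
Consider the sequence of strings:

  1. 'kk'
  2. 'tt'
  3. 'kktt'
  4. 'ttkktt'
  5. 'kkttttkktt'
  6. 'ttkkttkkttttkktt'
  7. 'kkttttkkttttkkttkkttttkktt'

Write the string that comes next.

Each term (from the third on) is the two preceding terms concatenated in order: term 3 = kk·tt = kktt.
Continuing: ttkkttkkttttkktt · kkttttkkttttkkttkkttttkktt gives term 8.

ttkkttkkttttkkttkkttttkkttttkkttkkttttkktt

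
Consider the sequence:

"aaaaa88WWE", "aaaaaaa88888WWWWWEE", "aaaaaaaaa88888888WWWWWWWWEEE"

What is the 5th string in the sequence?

Term n consists of 2n+3 a's, followed by 3n-1 8's, followed by 3n-1 W's, followed by n E's (n = 1, 2, …).
Setting n = 5 gives 13, 14, 14, 5 characters in each block.

aaaaaaaaaaaaa88888888888888WWWWWWWWWWWWWWEEEEE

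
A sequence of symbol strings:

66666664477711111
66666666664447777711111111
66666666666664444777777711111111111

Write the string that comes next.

66666666666666664444477777777711111111111111

Each string has the form 6^{3n+1} 4^{n} 7^{2n-1} 1^{3n-1}, where the shown terms are n = 2, 3, 4.
For the next term, n = 5, so the run lengths are 16, 5, 9, 14.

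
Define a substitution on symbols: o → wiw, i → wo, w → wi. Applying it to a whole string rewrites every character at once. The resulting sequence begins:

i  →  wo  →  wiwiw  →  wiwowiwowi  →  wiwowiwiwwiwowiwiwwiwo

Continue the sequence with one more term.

Applying the rule to each of the 22 symbols of wiwowiwiwwiwowiwiwwiwo gives the pieces wi wo wi wiw wi wo wi wo wi wi wo wi wiw wi wo wi wo wi wi wo wi wiw, which concatenate to the answer.

wiwowiwiwwiwowiwowiwiwowiwiwwiwowiwowiwiwowiwiw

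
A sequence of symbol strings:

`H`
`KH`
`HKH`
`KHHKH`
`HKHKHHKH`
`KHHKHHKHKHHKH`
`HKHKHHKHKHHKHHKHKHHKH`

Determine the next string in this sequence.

KHHKHHKHKHHKHHKHKHHKHKHHKHHKHKHHKH

From term 3 onward, concatenate the second-to-last term with the last: H·KH = HKH, KH·HKH = KHHKH, …
Continuing: KHHKHHKHKHHKH · HKHKHHKHKHHKHHKHKHHKH gives term 8.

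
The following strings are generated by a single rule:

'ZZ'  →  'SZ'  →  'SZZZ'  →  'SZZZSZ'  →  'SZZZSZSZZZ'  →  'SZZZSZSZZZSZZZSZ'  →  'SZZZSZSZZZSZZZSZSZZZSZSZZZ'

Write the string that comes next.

This is a Fibonacci-style word recurrence s(k) = s(k−1)·s(k−2): e.g. SZ·ZZ = SZZZ.
Continuing: SZZZSZSZZZSZZZSZSZZZSZSZZZ · SZZZSZSZZZSZZZSZ gives term 8.

SZZZSZSZZZSZZZSZSZZZSZSZZZSZZZSZSZZZSZZZSZ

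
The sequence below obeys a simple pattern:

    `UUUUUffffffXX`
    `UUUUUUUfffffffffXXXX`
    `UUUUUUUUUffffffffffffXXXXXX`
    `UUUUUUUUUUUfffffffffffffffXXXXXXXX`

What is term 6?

UUUUUUUUUUUUUUUfffffffffffffffffffffXXXXXXXXXXXX

Reading off run lengths: U runs 5, 7, 9, 11; f runs 6, 9, 12, 15; X runs 2, 4, 6, 8 — each is linear in n (n = 1, 2, …).
Setting n = 6 gives 15, 21, 12 characters in each block.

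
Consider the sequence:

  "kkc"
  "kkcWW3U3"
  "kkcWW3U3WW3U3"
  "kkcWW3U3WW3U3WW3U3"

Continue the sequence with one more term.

Every step adds WW3U3 to the end: s(k+1) = s(k)·WW3U3.
One more step from kkcWW3U3WW3U3WW3U3 gives the answer.

kkcWW3U3WW3U3WW3U3WW3U3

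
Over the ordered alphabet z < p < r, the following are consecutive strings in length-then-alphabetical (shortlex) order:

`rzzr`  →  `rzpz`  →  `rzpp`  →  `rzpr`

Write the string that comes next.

The successor of rzpr increments the rightmost position that isn't already r and resets every position after it to z.

rzrz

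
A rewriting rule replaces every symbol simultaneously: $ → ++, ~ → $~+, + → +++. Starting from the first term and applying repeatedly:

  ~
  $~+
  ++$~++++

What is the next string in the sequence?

++++++++$~+++++++++++++

Expanding ++$~++++: +→+++, +→+++, $→++, ~→$~+, +→+++, +→+++, +→+++, +→+++. Concatenated: +++ +++ ++ $~+ +++ +++ +++ +++.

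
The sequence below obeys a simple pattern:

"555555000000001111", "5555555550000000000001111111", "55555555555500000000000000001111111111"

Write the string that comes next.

The n-th term is 3n 5's then 4n 0's then 3n-2 1's, where the shown terms are n = 2, 3, 4.
For the next term, n = 5, so the run lengths are 15, 20, 13.

555555555555555000000000000000000001111111111111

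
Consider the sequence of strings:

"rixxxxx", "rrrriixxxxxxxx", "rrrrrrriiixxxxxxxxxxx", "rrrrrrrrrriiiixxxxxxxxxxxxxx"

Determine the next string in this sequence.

rrrrrrrrrrrrriiiiixxxxxxxxxxxxxxxxx

Reading off run lengths: r runs 1, 4, 7, 10; i runs 1, 2, 3, 4; x runs 5, 8, 11, 14 — each is linear in n (n = 1, 2, …).
For the next term, n = 5, so the run lengths are 13, 5, 17.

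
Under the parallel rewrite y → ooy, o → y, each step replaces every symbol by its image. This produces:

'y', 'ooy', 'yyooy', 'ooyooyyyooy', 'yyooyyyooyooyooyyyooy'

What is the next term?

Rewriting the 21 symbols of yyooyyyooyooyooyyyooy one by one yields ooy ooy y y ooy ooy ooy y y ooy y y ooy y y ooy ooy ooy y y ooy; concatenated:

ooyooyyyooyooyooyyyooyyyooyyyooyooyooyyyooy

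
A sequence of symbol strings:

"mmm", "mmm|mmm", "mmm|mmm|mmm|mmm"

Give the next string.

Each string is two copies of the previous one joined by '|'.
One more doubling of mmm|mmm|mmm|mmm gives the answer.

mmm|mmm|mmm|mmm|mmm|mmm|mmm|mmm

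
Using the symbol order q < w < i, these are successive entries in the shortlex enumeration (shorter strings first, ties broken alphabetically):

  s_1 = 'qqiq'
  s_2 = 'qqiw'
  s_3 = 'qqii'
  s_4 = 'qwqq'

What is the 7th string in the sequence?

qwwq

Stepping forward 3 times from qwqq: qwqq → qwqw → qwqi, then the target.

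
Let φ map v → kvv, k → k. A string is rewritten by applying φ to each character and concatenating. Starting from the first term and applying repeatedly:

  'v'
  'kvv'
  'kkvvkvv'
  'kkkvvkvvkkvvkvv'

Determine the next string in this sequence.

φ(kkkvvkvvkkvvkvv) expands symbol-by-symbol to k k k kvv kvv k kvv kvv k k kvv kvv k kvv kvv; joining the 15 pieces gives the next term.

kkkkvvkvvkkvvkvvkkkvvkvvkkvvkvv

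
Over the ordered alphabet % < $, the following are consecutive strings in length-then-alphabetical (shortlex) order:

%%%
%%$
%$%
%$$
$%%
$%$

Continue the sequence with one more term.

Find the rightmost character of $%$ below $, bump it to the next letter, and reset everything to its right to %.

$$%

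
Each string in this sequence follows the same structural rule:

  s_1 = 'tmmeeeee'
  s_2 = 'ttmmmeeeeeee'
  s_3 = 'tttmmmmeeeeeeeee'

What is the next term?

The n-th term is n-1 t's then n m's then 2n+1 e's, where the shown terms are n = 2, 3, 4.
For the next term, n = 5, so the run lengths are 4, 5, 11.

ttttmmmmmeeeeeeeeeee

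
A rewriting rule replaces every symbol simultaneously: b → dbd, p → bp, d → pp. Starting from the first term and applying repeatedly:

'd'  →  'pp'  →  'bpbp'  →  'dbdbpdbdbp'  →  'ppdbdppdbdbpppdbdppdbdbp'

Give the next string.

bpbpppdbdppbpbpppdbdppdbdbpbpbpppdbdppbpbpppdbdppdbdbp

Replace each of the 24 characters of ppdbdppdbdbpppdbdppdbdbp in place — bp bp pp dbd pp bp bp pp dbd pp dbd bp bp bp pp dbd pp bp bp pp dbd pp dbd bp — and concatenate.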